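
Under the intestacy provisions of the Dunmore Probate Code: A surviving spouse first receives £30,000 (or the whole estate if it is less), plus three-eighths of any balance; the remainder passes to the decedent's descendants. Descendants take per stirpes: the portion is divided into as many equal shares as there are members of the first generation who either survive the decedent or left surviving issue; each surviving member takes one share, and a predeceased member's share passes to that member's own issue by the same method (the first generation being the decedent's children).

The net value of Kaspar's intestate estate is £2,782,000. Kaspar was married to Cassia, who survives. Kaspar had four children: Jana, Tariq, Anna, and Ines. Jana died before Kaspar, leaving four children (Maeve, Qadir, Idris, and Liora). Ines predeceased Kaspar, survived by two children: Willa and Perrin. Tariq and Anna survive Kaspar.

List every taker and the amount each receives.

Cassia: £1,062,000; Maeve: £107,500; Qadir: £107,500; Idris: £107,500; Liora: £107,500; Tariq: £430,000; Anna: £430,000; Willa: £215,000; Perrin: £215,000

Cassia first takes £30,000, leaving a balance of £2,752,000. Cassia then takes three-eighths of the balance (£1,032,000), for a total of £1,062,000. The remaining £1,720,000 passes to the descendants.
The descendants' portion (£1,720,000) is divided into 4 shares of £430,000: Tariq and Anna each take £430,000; Jana's £430,000 share passes to Jana's issue; Ines's £430,000 share passes to Ines's issue.
Jana's share (£430,000) is divided into 4 shares of £107,500: Maeve, Qadir, Idris, and Liora each take £107,500.
Ines's share (£430,000) is divided into 2 shares of £215,000: Willa and Perrin each take £215,000.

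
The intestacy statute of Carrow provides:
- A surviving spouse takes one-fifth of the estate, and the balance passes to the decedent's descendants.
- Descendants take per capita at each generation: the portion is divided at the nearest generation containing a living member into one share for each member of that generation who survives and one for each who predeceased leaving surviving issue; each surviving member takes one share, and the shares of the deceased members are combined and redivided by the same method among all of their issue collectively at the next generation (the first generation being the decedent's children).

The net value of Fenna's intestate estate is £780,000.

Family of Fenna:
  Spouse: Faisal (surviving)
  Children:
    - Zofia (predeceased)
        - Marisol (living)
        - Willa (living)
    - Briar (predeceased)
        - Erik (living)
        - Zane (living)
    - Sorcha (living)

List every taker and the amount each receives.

Faisal: £156,000; Marisol: £104,000; Willa: £104,000; Erik: £104,000; Zane: £104,000; Sorcha: £208,000

Faisal takes one-fifth of £780,000 = £156,000. The remaining £624,000 passes to the descendants.
The descendants' portion (£624,000) is divided at the children's generation into 3 shares of £208,000. Sorcha takes £208,000. The 2 shares of the deceased (Zofia and Briar) are combined into a pool of £416,000.
That pool (£416,000) is divided at the grandchildren's generation equally among Marisol, Willa, Erik, and Zane: £104,000 each.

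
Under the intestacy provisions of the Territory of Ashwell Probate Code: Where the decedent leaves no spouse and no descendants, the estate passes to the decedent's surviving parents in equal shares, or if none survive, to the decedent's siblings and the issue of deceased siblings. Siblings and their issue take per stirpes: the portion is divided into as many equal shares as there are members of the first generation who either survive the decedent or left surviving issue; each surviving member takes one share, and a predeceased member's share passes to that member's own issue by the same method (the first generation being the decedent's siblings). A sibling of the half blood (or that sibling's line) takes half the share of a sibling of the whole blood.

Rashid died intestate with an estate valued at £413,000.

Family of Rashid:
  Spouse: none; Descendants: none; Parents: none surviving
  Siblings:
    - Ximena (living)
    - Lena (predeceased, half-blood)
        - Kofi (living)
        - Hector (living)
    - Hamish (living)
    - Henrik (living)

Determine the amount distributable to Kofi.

Kofi receives £29,500.

The entire £413,000 passes to the siblings and their issue.
Counting each half-blood sibling's line as half a unit, there are 7/2 units in £413,000, so one unit is £118,000. Whole-blood lines (Ximena, Hamish, and Henrik) take £118,000 each; half-blood lines (Lena) take £59,000 each.
Lena's share (£59,000) is divided into 2 shares of £29,500: Kofi and Hector each take £29,500.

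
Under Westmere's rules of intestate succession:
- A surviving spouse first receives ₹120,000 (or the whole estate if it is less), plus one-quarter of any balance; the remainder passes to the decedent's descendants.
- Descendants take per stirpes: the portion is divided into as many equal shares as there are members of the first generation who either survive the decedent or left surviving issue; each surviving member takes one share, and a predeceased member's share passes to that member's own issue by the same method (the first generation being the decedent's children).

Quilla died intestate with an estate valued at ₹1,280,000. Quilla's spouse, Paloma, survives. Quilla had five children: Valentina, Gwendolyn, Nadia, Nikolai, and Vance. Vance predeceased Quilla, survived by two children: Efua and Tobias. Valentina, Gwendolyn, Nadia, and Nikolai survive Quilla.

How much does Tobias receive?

Tobias receives ₹87,000.

Paloma first takes ₹120,000, leaving a balance of ₹1,160,000. Paloma then takes one-quarter of the balance (₹290,000), for a total of ₹410,000. The remaining ₹870,000 passes to the descendants.
The descendants' portion (₹870,000) is divided into 5 shares of ₹174,000: Valentina, Gwendolyn, Nadia, and Nikolai each take ₹174,000; Vance's ₹174,000 share passes to Vance's issue.
Vance's share (₹174,000) is divided into 2 shares of ₹87,000: Efua and Tobias each take ₹87,000.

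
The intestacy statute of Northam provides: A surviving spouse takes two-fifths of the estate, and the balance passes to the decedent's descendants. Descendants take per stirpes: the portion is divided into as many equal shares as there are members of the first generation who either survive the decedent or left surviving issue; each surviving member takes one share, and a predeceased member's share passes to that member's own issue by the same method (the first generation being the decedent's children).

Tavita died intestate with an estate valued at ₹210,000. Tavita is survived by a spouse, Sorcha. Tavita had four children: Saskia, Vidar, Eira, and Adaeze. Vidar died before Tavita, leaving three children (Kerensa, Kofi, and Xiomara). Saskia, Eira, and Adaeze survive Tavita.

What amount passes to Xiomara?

Xiomara receives ₹10,500.

Sorcha takes two-fifths of ₹210,000 = ₹84,000. The remaining ₹126,000 passes to the descendants.
The descendants' portion (₹126,000) is divided into 4 shares of ₹31,500: Saskia, Eira, and Adaeze each take ₹31,500; Vidar's ₹31,500 share passes to Vidar's issue.
Vidar's share (₹31,500) is divided into 3 shares of ₹10,500: Kerensa, Kofi, and Xiomara each take ₹10,500.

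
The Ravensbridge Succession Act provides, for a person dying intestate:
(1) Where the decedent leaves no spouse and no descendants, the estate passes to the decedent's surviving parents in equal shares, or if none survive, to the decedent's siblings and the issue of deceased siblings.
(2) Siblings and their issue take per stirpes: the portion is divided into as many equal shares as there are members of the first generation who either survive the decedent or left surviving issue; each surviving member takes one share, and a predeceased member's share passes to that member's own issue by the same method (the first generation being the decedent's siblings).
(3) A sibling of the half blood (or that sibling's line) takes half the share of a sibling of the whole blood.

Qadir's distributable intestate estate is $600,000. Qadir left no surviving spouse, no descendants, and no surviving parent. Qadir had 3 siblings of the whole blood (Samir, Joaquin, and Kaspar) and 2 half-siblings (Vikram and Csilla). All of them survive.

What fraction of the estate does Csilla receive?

Csilla receives 1/8 of the estate.

The entire $600,000 passes to the siblings and their issue.
Counting each half-blood sibling's line as half a unit, there are 4 units in $600,000, so one unit is $150,000. Whole-blood lines (Samir, Joaquin, and Kaspar) take $150,000 each; half-blood lines (Vikram and Csilla) take $75,000 each.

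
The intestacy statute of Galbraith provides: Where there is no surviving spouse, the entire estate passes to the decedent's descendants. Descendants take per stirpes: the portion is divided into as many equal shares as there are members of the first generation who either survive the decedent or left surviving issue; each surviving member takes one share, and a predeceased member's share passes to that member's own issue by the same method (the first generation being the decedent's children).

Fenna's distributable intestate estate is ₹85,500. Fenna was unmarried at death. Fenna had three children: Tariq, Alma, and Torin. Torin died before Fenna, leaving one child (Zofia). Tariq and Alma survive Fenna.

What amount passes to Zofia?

Zofia receives ₹28,500.

The entire ₹85,500 passes to the descendants.
That amount (₹85,500) is divided into 3 shares of ₹28,500: Tariq and Alma each take ₹28,500; Torin's ₹28,500 share passes to Torin's issue.
Torin's share (₹28,500) passes entirely to Zofia.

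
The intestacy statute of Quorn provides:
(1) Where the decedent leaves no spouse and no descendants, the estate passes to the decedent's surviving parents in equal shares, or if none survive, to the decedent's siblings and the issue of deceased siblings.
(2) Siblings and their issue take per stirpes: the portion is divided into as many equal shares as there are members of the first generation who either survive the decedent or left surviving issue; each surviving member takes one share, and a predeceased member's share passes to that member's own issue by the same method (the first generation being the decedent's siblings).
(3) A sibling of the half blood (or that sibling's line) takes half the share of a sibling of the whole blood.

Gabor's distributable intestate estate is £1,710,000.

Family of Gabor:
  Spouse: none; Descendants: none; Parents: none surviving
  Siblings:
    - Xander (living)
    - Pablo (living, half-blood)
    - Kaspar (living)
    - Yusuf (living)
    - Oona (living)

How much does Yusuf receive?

Yusuf receives £380,000.

The entire £1,710,000 passes to the siblings and their issue.
Counting each half-blood sibling's line as half a unit, there are 9/2 units in £1,710,000, so one unit is £380,000. Whole-blood lines (Xander, Kaspar, Yusuf, and Oona) take £380,000 each; half-blood lines (Pablo) take £190,000 each.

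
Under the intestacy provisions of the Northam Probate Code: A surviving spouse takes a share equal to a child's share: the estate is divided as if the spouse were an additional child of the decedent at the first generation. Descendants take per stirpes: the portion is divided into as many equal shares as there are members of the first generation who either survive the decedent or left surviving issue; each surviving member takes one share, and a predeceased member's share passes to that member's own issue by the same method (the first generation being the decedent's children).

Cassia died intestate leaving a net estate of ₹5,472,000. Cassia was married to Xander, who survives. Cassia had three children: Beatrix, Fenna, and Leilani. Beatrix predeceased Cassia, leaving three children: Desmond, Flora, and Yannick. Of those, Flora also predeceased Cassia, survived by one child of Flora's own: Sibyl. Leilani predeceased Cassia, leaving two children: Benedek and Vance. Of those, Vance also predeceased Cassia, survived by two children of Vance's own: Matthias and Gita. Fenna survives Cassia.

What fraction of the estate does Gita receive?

Gita receives 1/16 of the estate.

The spouse counts as an additional share at the children's level, so there are 4 primary shares of ₹1,368,000. Xander takes one such share (₹1,368,000).
The children's combined portion (₹4,104,000) is divided into 3 shares of ₹1,368,000: Fenna takes ₹1,368,000; Beatrix's ₹1,368,000 share passes to Beatrix's issue; Leilani's ₹1,368,000 share passes to Leilani's issue.
Beatrix's share (₹1,368,000) is divided into 3 shares of ₹456,000: Desmond and Yannick each take ₹456,000; Flora's ₹456,000 share passes to Flora's issue.
Flora's share (₹456,000) passes entirely to Sibyl.
Leilani's share (₹1,368,000) is divided into 2 shares of ₹684,000: Benedek takes ₹684,000; Vance's ₹684,000 share passes to Vance's issue.
Vance's share (₹684,000) is divided into 2 shares of ₹342,000: Matthias and Gita each take ₹342,000.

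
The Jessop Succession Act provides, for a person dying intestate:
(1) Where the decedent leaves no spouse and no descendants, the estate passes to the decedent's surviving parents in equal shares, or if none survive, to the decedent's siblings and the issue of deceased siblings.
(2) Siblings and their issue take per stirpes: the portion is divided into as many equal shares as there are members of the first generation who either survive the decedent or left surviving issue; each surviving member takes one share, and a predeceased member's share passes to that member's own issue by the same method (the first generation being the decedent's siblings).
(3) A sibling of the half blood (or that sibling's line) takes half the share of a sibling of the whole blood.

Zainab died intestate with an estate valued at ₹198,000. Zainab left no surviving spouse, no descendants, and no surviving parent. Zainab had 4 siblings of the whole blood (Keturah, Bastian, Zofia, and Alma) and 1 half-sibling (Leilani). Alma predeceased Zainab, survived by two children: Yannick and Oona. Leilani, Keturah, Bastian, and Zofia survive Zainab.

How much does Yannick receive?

The entire ₹198,000 passes to the siblings and their issue.
Counting each half-blood sibling's line as half a unit, there are 9/2 units in ₹198,000, so one unit is ₹44,000. Whole-blood lines (Keturah, Bastian, Zofia, and Alma) take ₹44,000 each; half-blood lines (Leilani) take ₹22,000 each.
Alma's share (₹44,000) is divided into 2 shares of ₹22,000: Yannick and Oona each take ₹22,000.

Yannick receives ₹22,000.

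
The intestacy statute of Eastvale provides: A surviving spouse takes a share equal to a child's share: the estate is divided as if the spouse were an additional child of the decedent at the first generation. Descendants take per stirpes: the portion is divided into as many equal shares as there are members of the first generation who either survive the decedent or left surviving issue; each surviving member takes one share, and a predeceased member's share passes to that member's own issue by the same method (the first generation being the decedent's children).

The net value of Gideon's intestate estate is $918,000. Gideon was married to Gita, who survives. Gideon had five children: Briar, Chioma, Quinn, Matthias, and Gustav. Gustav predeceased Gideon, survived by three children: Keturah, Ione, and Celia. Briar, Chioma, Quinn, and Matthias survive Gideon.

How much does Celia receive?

Celia receives $51,000.

The spouse counts as an additional share at the children's level, so there are 6 primary shares of $153,000. Gita takes one such share ($153,000).
The children's combined portion ($765,000) is divided into 5 shares of $153,000: Briar, Chioma, Quinn, and Matthias each take $153,000; Gustav's $153,000 share passes to Gustav's issue.
Gustav's share ($153,000) is divided into 3 shares of $51,000: Keturah, Ione, and Celia each take $51,000.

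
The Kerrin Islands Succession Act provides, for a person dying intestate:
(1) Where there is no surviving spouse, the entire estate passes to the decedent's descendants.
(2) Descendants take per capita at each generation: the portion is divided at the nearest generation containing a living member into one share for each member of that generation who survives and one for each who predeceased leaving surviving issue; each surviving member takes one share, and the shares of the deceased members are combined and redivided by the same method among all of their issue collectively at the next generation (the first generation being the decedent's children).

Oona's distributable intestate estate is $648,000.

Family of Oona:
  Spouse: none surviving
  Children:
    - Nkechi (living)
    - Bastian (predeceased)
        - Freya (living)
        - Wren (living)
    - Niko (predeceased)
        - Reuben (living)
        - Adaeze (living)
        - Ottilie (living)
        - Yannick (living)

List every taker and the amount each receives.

Nkechi: $216,000; Freya: $72,000; Wren: $72,000; Reuben: $72,000; Adaeze: $72,000; Ottilie: $72,000; Yannick: $72,000

The entire $648,000 passes to the descendants.
That amount ($648,000) is divided at the children's generation into 3 shares of $216,000. Nkechi takes $216,000. The 2 shares of the deceased (Bastian and Niko) are combined into a pool of $432,000.
That pool ($432,000) is divided at the grandchildren's generation equally among Freya, Wren, Reuben, Adaeze, Ottilie, and Yannick: $72,000 each.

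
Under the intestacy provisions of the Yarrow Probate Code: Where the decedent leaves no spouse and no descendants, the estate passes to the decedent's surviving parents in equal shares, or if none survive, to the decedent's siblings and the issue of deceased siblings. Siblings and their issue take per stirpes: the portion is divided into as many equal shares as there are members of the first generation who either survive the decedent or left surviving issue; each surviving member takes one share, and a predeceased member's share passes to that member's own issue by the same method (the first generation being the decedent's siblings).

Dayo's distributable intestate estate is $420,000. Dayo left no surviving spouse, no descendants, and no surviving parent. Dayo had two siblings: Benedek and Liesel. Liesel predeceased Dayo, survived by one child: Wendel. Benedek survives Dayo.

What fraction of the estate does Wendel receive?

The entire $420,000 passes to the siblings and their issue.
That amount ($420,000) is divided into 2 shares of $210,000: Benedek takes $210,000; Liesel's $210,000 share passes to Liesel's issue.
Liesel's share ($210,000) passes entirely to Wendel.

Wendel receives 1/2 of the estate.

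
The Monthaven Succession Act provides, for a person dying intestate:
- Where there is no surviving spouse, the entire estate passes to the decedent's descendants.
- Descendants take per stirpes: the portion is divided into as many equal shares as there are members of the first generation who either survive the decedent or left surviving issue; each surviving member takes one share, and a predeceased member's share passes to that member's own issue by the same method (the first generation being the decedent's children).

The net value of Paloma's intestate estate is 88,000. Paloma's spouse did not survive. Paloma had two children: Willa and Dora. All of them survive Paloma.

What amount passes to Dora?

The entire 88,000 passes to the descendants.
That amount (88,000) is divided into 2 shares of 44,000: Willa and Dora each take 44,000.

Dora receives 44,000.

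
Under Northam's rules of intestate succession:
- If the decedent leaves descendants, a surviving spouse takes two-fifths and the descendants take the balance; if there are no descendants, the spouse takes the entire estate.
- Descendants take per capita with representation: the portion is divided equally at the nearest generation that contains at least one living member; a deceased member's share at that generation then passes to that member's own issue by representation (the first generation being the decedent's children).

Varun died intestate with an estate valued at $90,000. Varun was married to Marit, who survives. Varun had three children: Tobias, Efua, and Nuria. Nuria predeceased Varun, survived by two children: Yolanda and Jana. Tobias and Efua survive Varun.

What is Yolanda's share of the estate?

Yolanda receives $9,000.

Marit takes two-fifths of $90,000 = $36,000. The remaining $54,000 passes to the descendants.
The descendants' portion ($54,000) is divided into 3 shares of $18,000: Tobias and Efua each take $18,000; Nuria's $18,000 share passes to Nuria's issue.
Nuria's share ($18,000) is divided into 2 shares of $9,000: Yolanda and Jana each take $9,000.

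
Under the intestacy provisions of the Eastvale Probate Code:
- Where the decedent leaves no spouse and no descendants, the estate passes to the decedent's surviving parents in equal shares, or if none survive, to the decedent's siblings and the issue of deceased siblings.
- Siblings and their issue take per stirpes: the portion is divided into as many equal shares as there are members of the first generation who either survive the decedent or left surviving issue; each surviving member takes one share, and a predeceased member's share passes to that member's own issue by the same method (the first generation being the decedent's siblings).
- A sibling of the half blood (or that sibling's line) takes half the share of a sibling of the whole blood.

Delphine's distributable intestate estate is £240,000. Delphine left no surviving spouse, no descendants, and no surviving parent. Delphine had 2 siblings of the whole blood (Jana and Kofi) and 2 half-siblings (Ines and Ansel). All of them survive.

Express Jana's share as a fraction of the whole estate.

Jana receives 1/3 of the estate.

The entire £240,000 passes to the siblings and their issue.
Counting each half-blood sibling's line as half a unit, there are 3 units in £240,000, so one unit is £80,000. Whole-blood lines (Jana and Kofi) take £80,000 each; half-blood lines (Ines and Ansel) take £40,000 each.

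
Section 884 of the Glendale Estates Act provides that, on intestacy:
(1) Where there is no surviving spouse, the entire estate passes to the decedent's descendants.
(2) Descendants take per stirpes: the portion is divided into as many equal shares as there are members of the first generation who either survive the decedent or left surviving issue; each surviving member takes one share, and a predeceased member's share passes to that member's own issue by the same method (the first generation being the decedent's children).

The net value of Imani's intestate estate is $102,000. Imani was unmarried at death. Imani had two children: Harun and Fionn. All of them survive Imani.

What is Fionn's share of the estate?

Fionn receives $51,000.

The entire $102,000 passes to the descendants.
That amount ($102,000) is divided into 2 shares of $51,000: Harun and Fionn each take $51,000.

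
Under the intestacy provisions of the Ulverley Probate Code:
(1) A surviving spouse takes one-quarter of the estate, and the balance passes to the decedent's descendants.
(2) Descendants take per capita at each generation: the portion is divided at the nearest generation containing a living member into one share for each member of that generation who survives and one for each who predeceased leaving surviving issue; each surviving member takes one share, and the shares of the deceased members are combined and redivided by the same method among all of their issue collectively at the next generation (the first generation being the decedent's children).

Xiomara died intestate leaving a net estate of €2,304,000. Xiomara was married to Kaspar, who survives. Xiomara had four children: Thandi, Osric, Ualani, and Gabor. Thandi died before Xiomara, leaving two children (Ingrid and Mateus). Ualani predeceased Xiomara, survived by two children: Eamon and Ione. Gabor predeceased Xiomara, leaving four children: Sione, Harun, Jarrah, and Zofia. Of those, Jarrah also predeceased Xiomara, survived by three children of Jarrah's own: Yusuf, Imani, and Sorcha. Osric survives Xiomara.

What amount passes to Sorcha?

Kaspar takes one-quarter of €2,304,000 = €576,000. The remaining €1,728,000 passes to the descendants.
The descendants' portion (€1,728,000) is divided at the children's generation into 4 shares of €432,000. Osric takes €432,000. The 3 shares of the deceased (Thandi, Ualani, and Gabor) are combined into a pool of €1,296,000.
That pool (€1,296,000) is divided at the grandchildren's generation into 8 shares of €162,000. Ingrid, Mateus, Eamon, Ione, Sione, Harun, and Zofia each take €162,000. The remaining share for the deceased Jarrah (€162,000) is carried to the next generation.
That pool (€162,000) is divided at the great-grandchildren's generation equally among Yusuf, Imani, and Sorcha: €54,000 each.

Sorcha receives €54,000.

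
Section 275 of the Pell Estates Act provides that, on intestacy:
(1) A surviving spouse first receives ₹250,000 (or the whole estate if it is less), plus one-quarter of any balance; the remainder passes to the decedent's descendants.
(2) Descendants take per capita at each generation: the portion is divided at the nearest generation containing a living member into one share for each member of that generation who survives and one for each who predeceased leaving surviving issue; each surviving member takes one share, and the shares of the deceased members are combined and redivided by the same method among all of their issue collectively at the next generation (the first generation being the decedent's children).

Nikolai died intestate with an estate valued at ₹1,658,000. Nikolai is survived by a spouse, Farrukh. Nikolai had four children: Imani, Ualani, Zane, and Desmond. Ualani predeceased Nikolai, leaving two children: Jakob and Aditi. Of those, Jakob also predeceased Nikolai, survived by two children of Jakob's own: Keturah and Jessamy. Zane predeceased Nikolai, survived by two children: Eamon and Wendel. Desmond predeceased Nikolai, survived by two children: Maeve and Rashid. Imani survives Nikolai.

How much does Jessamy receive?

Farrukh first takes ₹250,000, leaving a balance of ₹1,408,000. Farrukh then takes one-quarter of the balance (₹352,000), for a total of ₹602,000. The remaining ₹1,056,000 passes to the descendants.
The descendants' portion (₹1,056,000) is divided at the children's generation into 4 shares of ₹264,000. Imani takes ₹264,000. The 3 shares of the deceased (Ualani, Zane, and Desmond) are combined into a pool of ₹792,000.
That pool (₹792,000) is divided at the grandchildren's generation into 6 shares of ₹132,000. Aditi, Eamon, Wendel, Maeve, and Rashid each take ₹132,000. The remaining share for the deceased Jakob (₹132,000) is carried to the next generation.
That pool (₹132,000) is divided at the great-grandchildren's generation equally among Keturah and Jessamy: ₹66,000 each.

Jessamy receives ₹66,000.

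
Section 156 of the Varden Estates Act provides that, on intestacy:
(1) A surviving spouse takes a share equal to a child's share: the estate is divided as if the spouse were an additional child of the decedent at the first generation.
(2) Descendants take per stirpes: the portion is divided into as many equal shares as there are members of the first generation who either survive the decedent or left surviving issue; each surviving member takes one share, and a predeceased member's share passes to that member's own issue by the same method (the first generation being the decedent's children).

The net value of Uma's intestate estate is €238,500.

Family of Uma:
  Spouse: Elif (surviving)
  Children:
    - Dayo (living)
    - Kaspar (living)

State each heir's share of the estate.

Elif: €79,500; Dayo: €79,500; Kaspar: €79,500

The spouse counts as an additional share at the children's level, so there are 3 primary shares of €79,500. Elif takes one such share (€79,500).
The children's combined portion (€159,000) is divided into 2 shares of €79,500: Dayo and Kaspar each take €79,500.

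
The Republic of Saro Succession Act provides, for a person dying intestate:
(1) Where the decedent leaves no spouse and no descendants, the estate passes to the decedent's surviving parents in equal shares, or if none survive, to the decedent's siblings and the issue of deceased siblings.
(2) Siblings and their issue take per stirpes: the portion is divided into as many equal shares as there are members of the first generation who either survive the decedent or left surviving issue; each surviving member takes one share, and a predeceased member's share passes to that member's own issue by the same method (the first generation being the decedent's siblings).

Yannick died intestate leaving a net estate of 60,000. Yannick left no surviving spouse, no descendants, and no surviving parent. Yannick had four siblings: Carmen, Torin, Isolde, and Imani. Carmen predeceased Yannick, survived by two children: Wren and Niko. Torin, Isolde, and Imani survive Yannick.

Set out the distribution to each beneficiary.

The entire 60,000 passes to the siblings and their issue.
That amount (60,000) is divided into 4 shares of 15,000: Torin, Isolde, and Imani each take 15,000; Carmen's 15,000 share passes to Carmen's issue.
Carmen's share (15,000) is divided into 2 shares of 7,500: Wren and Niko each take 7,500.

Wren: 7,500; Niko: 7,500; Torin: 15,000; Isolde: 15,000; Imani: 15,000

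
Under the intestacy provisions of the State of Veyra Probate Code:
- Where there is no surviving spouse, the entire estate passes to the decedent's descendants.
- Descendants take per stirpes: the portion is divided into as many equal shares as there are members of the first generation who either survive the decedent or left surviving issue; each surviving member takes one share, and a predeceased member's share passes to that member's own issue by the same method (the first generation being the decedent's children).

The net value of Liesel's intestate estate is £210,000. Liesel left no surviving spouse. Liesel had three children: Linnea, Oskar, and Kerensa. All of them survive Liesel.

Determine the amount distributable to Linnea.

Linnea receives £70,000.

The entire £210,000 passes to the descendants.
That amount (£210,000) is divided into 3 shares of £70,000: Linnea, Oskar, and Kerensa each take £70,000.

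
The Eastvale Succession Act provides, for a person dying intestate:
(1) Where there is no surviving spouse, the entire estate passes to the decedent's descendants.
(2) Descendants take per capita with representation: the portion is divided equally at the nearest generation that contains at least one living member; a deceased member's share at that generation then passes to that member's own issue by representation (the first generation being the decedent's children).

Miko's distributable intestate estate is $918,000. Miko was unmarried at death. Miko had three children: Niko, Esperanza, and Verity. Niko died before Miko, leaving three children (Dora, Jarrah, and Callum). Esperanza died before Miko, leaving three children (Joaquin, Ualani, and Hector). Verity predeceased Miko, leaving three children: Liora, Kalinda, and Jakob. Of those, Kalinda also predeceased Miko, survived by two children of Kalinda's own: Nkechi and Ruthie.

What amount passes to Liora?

The entire $918,000 passes to the descendants.
No child survives, so the initial division is made at the grandchildren's generation.
That amount ($918,000) is divided into 9 shares of $102,000: Dora, Jarrah, Callum, Joaquin, Ualani, Hector, Liora, and Jakob each take $102,000; Kalinda's $102,000 share passes to Kalinda's issue.
Kalinda's share ($102,000) is divided into 2 shares of $51,000: Nkechi and Ruthie each take $51,000.

Liora receives $102,000.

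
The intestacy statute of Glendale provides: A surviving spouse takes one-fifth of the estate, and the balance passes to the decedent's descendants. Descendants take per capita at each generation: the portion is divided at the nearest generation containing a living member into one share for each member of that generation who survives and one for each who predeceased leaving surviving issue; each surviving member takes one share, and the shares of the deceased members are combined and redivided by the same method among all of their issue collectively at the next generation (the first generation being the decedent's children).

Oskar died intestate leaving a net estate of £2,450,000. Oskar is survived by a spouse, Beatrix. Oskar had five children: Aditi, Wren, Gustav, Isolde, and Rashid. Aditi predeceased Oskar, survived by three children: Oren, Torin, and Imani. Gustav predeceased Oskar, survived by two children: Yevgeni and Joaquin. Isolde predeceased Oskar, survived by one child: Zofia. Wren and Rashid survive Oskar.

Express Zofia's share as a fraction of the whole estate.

Beatrix takes one-fifth of £2,450,000 = £490,000. The remaining £1,960,000 passes to the descendants.
The descendants' portion (£1,960,000) is divided at the children's generation into 5 shares of £392,000. Wren and Rashid each take £392,000. The 3 shares of the deceased (Aditi, Gustav, and Isolde) are combined into a pool of £1,176,000.
That pool (£1,176,000) is divided at the grandchildren's generation equally among Oren, Torin, Imani, Yevgeni, Joaquin, and Zofia: £196,000 each.

Zofia receives 2/25 of the estate.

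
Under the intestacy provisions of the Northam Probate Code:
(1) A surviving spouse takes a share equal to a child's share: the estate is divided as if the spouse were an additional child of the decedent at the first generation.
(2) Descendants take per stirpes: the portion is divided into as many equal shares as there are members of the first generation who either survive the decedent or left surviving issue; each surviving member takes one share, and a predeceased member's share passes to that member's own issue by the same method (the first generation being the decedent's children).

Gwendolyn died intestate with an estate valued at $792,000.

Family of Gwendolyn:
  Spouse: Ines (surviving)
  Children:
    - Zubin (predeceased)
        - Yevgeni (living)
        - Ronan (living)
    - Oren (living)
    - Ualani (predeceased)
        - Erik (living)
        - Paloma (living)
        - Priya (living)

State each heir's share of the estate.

Ines: $198,000; Yevgeni: $99,000; Ronan: $99,000; Oren: $198,000; Erik: $66,000; Paloma: $66,000; Priya: $66,000

The spouse counts as an additional share at the children's level, so there are 4 primary shares of $198,000. Ines takes one such share ($198,000).
The children's combined portion ($594,000) is divided into 3 shares of $198,000: Oren takes $198,000; Zubin's $198,000 share passes to Zubin's issue; Ualani's $198,000 share passes to Ualani's issue.
Zubin's share ($198,000) is divided into 2 shares of $99,000: Yevgeni and Ronan each take $99,000.
Ualani's share ($198,000) is divided into 3 shares of $66,000: Erik, Paloma, and Priya each take $66,000.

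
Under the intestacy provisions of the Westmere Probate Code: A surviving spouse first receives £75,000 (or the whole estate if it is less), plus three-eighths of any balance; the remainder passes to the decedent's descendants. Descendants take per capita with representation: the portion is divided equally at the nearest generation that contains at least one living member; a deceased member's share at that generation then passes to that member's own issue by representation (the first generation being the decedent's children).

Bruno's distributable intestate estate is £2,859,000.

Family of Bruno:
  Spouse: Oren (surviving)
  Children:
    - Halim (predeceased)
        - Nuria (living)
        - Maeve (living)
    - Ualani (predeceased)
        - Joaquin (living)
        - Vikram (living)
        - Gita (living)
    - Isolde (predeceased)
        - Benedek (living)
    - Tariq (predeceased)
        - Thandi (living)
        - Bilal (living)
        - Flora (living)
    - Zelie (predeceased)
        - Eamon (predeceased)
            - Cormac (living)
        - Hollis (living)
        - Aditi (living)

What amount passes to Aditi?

Oren first takes £75,000, leaving a balance of £2,784,000. Oren then takes three-eighths of the balance (£1,044,000), for a total of £1,119,000. The remaining £1,740,000 passes to the descendants.
No child survives, so the initial division is made at the grandchildren's generation.
The descendants' portion (£1,740,000) is divided into 12 shares of £145,000: Nuria, Maeve, Joaquin, Vikram, Gita, Benedek, Thandi, Bilal, Flora, Hollis, and Aditi each take £145,000; Eamon's £145,000 share passes to Eamon's issue.
Eamon's share (£145,000) passes entirely to Cormac.

Aditi receives £145,000.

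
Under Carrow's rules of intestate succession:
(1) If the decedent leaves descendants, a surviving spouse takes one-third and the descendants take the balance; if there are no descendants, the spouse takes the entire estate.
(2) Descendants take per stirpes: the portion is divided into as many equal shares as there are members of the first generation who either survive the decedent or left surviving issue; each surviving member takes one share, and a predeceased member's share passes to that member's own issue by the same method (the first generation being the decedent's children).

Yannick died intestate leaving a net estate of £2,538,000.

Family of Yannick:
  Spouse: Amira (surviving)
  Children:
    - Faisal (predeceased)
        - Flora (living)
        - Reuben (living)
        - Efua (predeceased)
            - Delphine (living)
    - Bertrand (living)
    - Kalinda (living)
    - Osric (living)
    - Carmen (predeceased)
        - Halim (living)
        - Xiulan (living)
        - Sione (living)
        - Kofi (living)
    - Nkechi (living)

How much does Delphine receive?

Delphine receives £94,000.

Amira takes one-third of £2,538,000 = £846,000. The remaining £1,692,000 passes to the descendants.
The descendants' portion (£1,692,000) is divided into 6 shares of £282,000: Bertrand, Kalinda, Osric, and Nkechi each take £282,000; Faisal's £282,000 share passes to Faisal's issue; Carmen's £282,000 share passes to Carmen's issue.
Faisal's share (£282,000) is divided into 3 shares of £94,000: Flora and Reuben each take £94,000; Efua's £94,000 share passes to Efua's issue.
Efua's share (£94,000) passes entirely to Delphine.
Carmen's share (£282,000) is divided into 4 shares of £70,500: Halim, Xiulan, Sione, and Kofi each take £70,500.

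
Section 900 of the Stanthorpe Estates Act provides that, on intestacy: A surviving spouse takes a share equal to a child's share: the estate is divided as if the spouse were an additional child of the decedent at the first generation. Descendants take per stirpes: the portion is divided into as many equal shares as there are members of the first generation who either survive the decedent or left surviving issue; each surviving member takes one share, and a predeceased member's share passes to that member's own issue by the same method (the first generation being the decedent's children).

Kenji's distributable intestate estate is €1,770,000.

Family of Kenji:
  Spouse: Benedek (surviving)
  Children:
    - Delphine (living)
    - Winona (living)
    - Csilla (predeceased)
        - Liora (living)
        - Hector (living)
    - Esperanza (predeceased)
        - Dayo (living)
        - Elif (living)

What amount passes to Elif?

Elif receives €177,000.

The spouse counts as an additional share at the children's level, so there are 5 primary shares of €354,000. Benedek takes one such share (€354,000).
The children's combined portion (€1,416,000) is divided into 4 shares of €354,000: Delphine and Winona each take €354,000; Csilla's €354,000 share passes to Csilla's issue; Esperanza's €354,000 share passes to Esperanza's issue.
Csilla's share (€354,000) is divided into 2 shares of €177,000: Liora and Hector each take €177,000.
Esperanza's share (€354,000) is divided into 2 shares of €177,000: Dayo and Elif each take €177,000.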